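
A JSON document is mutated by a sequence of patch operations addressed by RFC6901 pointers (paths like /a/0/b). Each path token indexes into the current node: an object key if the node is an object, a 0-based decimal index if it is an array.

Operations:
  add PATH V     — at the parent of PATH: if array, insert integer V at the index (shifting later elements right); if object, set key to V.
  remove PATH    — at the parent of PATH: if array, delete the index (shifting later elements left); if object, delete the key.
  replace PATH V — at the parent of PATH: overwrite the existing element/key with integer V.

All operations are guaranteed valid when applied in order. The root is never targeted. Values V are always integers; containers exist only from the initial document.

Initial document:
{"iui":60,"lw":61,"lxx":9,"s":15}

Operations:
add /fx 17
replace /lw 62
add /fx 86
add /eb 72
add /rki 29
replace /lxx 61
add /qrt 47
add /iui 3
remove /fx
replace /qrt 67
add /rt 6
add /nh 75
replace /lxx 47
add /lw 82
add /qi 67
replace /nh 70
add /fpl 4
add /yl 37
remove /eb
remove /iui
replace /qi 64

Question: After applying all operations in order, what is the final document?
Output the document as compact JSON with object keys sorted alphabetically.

After op 1 (add /fx 17): {"fx":17,"iui":60,"lw":61,"lxx":9,"s":15}
After op 2 (replace /lw 62): {"fx":17,"iui":60,"lw":62,"lxx":9,"s":15}
After op 3 (add /fx 86): {"fx":86,"iui":60,"lw":62,"lxx":9,"s":15}
After op 4 (add /eb 72): {"eb":72,"fx":86,"iui":60,"lw":62,"lxx":9,"s":15}
After op 5 (add /rki 29): {"eb":72,"fx":86,"iui":60,"lw":62,"lxx":9,"rki":29,"s":15}
After op 6 (replace /lxx 61): {"eb":72,"fx":86,"iui":60,"lw":62,"lxx":61,"rki":29,"s":15}
After op 7 (add /qrt 47): {"eb":72,"fx":86,"iui":60,"lw":62,"lxx":61,"qrt":47,"rki":29,"s":15}
After op 8 (add /iui 3): {"eb":72,"fx":86,"iui":3,"lw":62,"lxx":61,"qrt":47,"rki":29,"s":15}
After op 9 (remove /fx): {"eb":72,"iui":3,"lw":62,"lxx":61,"qrt":47,"rki":29,"s":15}
After op 10 (replace /qrt 67): {"eb":72,"iui":3,"lw":62,"lxx":61,"qrt":67,"rki":29,"s":15}
After op 11 (add /rt 6): {"eb":72,"iui":3,"lw":62,"lxx":61,"qrt":67,"rki":29,"rt":6,"s":15}
After op 12 (add /nh 75): {"eb":72,"iui":3,"lw":62,"lxx":61,"nh":75,"qrt":67,"rki":29,"rt":6,"s":15}
After op 13 (replace /lxx 47): {"eb":72,"iui":3,"lw":62,"lxx":47,"nh":75,"qrt":67,"rki":29,"rt":6,"s":15}
After op 14 (add /lw 82): {"eb":72,"iui":3,"lw":82,"lxx":47,"nh":75,"qrt":67,"rki":29,"rt":6,"s":15}
After op 15 (add /qi 67): {"eb":72,"iui":3,"lw":82,"lxx":47,"nh":75,"qi":67,"qrt":67,"rki":29,"rt":6,"s":15}
After op 16 (replace /nh 70): {"eb":72,"iui":3,"lw":82,"lxx":47,"nh":70,"qi":67,"qrt":67,"rki":29,"rt":6,"s":15}
After op 17 (add /fpl 4): {"eb":72,"fpl":4,"iui":3,"lw":82,"lxx":47,"nh":70,"qi":67,"qrt":67,"rki":29,"rt":6,"s":15}
After op 18 (add /yl 37): {"eb":72,"fpl":4,"iui":3,"lw":82,"lxx":47,"nh":70,"qi":67,"qrt":67,"rki":29,"rt":6,"s":15,"yl":37}
After op 19 (remove /eb): {"fpl":4,"iui":3,"lw":82,"lxx":47,"nh":70,"qi":67,"qrt":67,"rki":29,"rt":6,"s":15,"yl":37}
After op 20 (remove /iui): {"fpl":4,"lw":82,"lxx":47,"nh":70,"qi":67,"qrt":67,"rki":29,"rt":6,"s":15,"yl":37}
After op 21 (replace /qi 64): {"fpl":4,"lw":82,"lxx":47,"nh":70,"qi":64,"qrt":67,"rki":29,"rt":6,"s":15,"yl":37}

Answer: {"fpl":4,"lw":82,"lxx":47,"nh":70,"qi":64,"qrt":67,"rki":29,"rt":6,"s":15,"yl":37}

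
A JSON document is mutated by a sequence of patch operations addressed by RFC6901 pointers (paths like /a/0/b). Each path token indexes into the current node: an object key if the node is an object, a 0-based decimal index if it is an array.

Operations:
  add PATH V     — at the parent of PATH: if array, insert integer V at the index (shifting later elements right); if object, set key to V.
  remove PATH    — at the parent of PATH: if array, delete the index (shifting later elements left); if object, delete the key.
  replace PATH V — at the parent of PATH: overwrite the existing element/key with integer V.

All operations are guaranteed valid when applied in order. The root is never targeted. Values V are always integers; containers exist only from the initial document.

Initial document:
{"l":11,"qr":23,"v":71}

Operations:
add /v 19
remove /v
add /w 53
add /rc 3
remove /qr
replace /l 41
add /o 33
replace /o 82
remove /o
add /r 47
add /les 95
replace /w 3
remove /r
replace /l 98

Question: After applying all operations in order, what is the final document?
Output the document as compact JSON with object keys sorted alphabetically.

After op 1 (add /v 19): {"l":11,"qr":23,"v":19}
After op 2 (remove /v): {"l":11,"qr":23}
After op 3 (add /w 53): {"l":11,"qr":23,"w":53}
After op 4 (add /rc 3): {"l":11,"qr":23,"rc":3,"w":53}
After op 5 (remove /qr): {"l":11,"rc":3,"w":53}
After op 6 (replace /l 41): {"l":41,"rc":3,"w":53}
After op 7 (add /o 33): {"l":41,"o":33,"rc":3,"w":53}
After op 8 (replace /o 82): {"l":41,"o":82,"rc":3,"w":53}
After op 9 (remove /o): {"l":41,"rc":3,"w":53}
After op 10 (add /r 47): {"l":41,"r":47,"rc":3,"w":53}
After op 11 (add /les 95): {"l":41,"les":95,"r":47,"rc":3,"w":53}
After op 12 (replace /w 3): {"l":41,"les":95,"r":47,"rc":3,"w":3}
After op 13 (remove /r): {"l":41,"les":95,"rc":3,"w":3}
After op 14 (replace /l 98): {"l":98,"les":95,"rc":3,"w":3}

Answer: {"l":98,"les":95,"rc":3,"w":3}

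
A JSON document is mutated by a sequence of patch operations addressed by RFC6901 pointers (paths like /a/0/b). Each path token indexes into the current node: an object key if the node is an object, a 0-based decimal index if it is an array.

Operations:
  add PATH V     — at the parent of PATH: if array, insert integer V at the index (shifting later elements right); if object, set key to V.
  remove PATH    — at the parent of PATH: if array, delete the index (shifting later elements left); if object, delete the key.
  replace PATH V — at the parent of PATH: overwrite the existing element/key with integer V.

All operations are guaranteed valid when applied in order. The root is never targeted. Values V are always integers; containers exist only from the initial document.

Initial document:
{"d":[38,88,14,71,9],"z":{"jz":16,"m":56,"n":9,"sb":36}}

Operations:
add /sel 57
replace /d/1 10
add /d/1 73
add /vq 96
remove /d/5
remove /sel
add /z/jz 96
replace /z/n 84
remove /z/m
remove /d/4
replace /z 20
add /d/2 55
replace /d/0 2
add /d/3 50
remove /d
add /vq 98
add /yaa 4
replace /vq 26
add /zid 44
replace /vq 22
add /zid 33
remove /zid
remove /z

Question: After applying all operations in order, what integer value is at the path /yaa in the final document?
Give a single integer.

After op 1 (add /sel 57): {"d":[38,88,14,71,9],"sel":57,"z":{"jz":16,"m":56,"n":9,"sb":36}}
After op 2 (replace /d/1 10): {"d":[38,10,14,71,9],"sel":57,"z":{"jz":16,"m":56,"n":9,"sb":36}}
After op 3 (add /d/1 73): {"d":[38,73,10,14,71,9],"sel":57,"z":{"jz":16,"m":56,"n":9,"sb":36}}
After op 4 (add /vq 96): {"d":[38,73,10,14,71,9],"sel":57,"vq":96,"z":{"jz":16,"m":56,"n":9,"sb":36}}
After op 5 (remove /d/5): {"d":[38,73,10,14,71],"sel":57,"vq":96,"z":{"jz":16,"m":56,"n":9,"sb":36}}
After op 6 (remove /sel): {"d":[38,73,10,14,71],"vq":96,"z":{"jz":16,"m":56,"n":9,"sb":36}}
After op 7 (add /z/jz 96): {"d":[38,73,10,14,71],"vq":96,"z":{"jz":96,"m":56,"n":9,"sb":36}}
After op 8 (replace /z/n 84): {"d":[38,73,10,14,71],"vq":96,"z":{"jz":96,"m":56,"n":84,"sb":36}}
After op 9 (remove /z/m): {"d":[38,73,10,14,71],"vq":96,"z":{"jz":96,"n":84,"sb":36}}
After op 10 (remove /d/4): {"d":[38,73,10,14],"vq":96,"z":{"jz":96,"n":84,"sb":36}}
After op 11 (replace /z 20): {"d":[38,73,10,14],"vq":96,"z":20}
After op 12 (add /d/2 55): {"d":[38,73,55,10,14],"vq":96,"z":20}
After op 13 (replace /d/0 2): {"d":[2,73,55,10,14],"vq":96,"z":20}
After op 14 (add /d/3 50): {"d":[2,73,55,50,10,14],"vq":96,"z":20}
After op 15 (remove /d): {"vq":96,"z":20}
After op 16 (add /vq 98): {"vq":98,"z":20}
After op 17 (add /yaa 4): {"vq":98,"yaa":4,"z":20}
After op 18 (replace /vq 26): {"vq":26,"yaa":4,"z":20}
After op 19 (add /zid 44): {"vq":26,"yaa":4,"z":20,"zid":44}
After op 20 (replace /vq 22): {"vq":22,"yaa":4,"z":20,"zid":44}
After op 21 (add /zid 33): {"vq":22,"yaa":4,"z":20,"zid":33}
After op 22 (remove /zid): {"vq":22,"yaa":4,"z":20}
After op 23 (remove /z): {"vq":22,"yaa":4}
Value at /yaa: 4

Answer: 4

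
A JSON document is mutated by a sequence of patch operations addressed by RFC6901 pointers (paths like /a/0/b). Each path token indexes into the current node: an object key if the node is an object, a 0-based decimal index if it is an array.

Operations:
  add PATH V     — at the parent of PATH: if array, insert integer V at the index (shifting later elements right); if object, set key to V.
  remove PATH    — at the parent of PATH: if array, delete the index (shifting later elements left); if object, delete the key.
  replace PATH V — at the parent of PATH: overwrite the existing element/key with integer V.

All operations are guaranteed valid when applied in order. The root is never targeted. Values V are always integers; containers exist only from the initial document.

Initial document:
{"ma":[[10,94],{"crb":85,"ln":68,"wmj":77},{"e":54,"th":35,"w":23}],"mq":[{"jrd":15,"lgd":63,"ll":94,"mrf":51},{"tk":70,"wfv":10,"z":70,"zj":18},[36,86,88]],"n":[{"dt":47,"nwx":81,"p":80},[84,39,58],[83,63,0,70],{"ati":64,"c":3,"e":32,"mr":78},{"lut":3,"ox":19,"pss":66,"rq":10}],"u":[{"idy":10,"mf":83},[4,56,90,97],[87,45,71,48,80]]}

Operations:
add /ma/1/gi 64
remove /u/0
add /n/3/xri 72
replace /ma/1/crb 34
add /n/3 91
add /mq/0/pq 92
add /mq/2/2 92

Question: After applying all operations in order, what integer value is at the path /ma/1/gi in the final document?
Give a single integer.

After op 1 (add /ma/1/gi 64): {"ma":[[10,94],{"crb":85,"gi":64,"ln":68,"wmj":77},{"e":54,"th":35,"w":23}],"mq":[{"jrd":15,"lgd":63,"ll":94,"mrf":51},{"tk":70,"wfv":10,"z":70,"zj":18},[36,86,88]],"n":[{"dt":47,"nwx":81,"p":80},[84,39,58],[83,63,0,70],{"ati":64,"c":3,"e":32,"mr":78},{"lut":3,"ox":19,"pss":66,"rq":10}],"u":[{"idy":10,"mf":83},[4,56,90,97],[87,45,71,48,80]]}
After op 2 (remove /u/0): {"ma":[[10,94],{"crb":85,"gi":64,"ln":68,"wmj":77},{"e":54,"th":35,"w":23}],"mq":[{"jrd":15,"lgd":63,"ll":94,"mrf":51},{"tk":70,"wfv":10,"z":70,"zj":18},[36,86,88]],"n":[{"dt":47,"nwx":81,"p":80},[84,39,58],[83,63,0,70],{"ati":64,"c":3,"e":32,"mr":78},{"lut":3,"ox":19,"pss":66,"rq":10}],"u":[[4,56,90,97],[87,45,71,48,80]]}
After op 3 (add /n/3/xri 72): {"ma":[[10,94],{"crb":85,"gi":64,"ln":68,"wmj":77},{"e":54,"th":35,"w":23}],"mq":[{"jrd":15,"lgd":63,"ll":94,"mrf":51},{"tk":70,"wfv":10,"z":70,"zj":18},[36,86,88]],"n":[{"dt":47,"nwx":81,"p":80},[84,39,58],[83,63,0,70],{"ati":64,"c":3,"e":32,"mr":78,"xri":72},{"lut":3,"ox":19,"pss":66,"rq":10}],"u":[[4,56,90,97],[87,45,71,48,80]]}
After op 4 (replace /ma/1/crb 34): {"ma":[[10,94],{"crb":34,"gi":64,"ln":68,"wmj":77},{"e":54,"th":35,"w":23}],"mq":[{"jrd":15,"lgd":63,"ll":94,"mrf":51},{"tk":70,"wfv":10,"z":70,"zj":18},[36,86,88]],"n":[{"dt":47,"nwx":81,"p":80},[84,39,58],[83,63,0,70],{"ati":64,"c":3,"e":32,"mr":78,"xri":72},{"lut":3,"ox":19,"pss":66,"rq":10}],"u":[[4,56,90,97],[87,45,71,48,80]]}
After op 5 (add /n/3 91): {"ma":[[10,94],{"crb":34,"gi":64,"ln":68,"wmj":77},{"e":54,"th":35,"w":23}],"mq":[{"jrd":15,"lgd":63,"ll":94,"mrf":51},{"tk":70,"wfv":10,"z":70,"zj":18},[36,86,88]],"n":[{"dt":47,"nwx":81,"p":80},[84,39,58],[83,63,0,70],91,{"ati":64,"c":3,"e":32,"mr":78,"xri":72},{"lut":3,"ox":19,"pss":66,"rq":10}],"u":[[4,56,90,97],[87,45,71,48,80]]}
After op 6 (add /mq/0/pq 92): {"ma":[[10,94],{"crb":34,"gi":64,"ln":68,"wmj":77},{"e":54,"th":35,"w":23}],"mq":[{"jrd":15,"lgd":63,"ll":94,"mrf":51,"pq":92},{"tk":70,"wfv":10,"z":70,"zj":18},[36,86,88]],"n":[{"dt":47,"nwx":81,"p":80},[84,39,58],[83,63,0,70],91,{"ati":64,"c":3,"e":32,"mr":78,"xri":72},{"lut":3,"ox":19,"pss":66,"rq":10}],"u":[[4,56,90,97],[87,45,71,48,80]]}
After op 7 (add /mq/2/2 92): {"ma":[[10,94],{"crb":34,"gi":64,"ln":68,"wmj":77},{"e":54,"th":35,"w":23}],"mq":[{"jrd":15,"lgd":63,"ll":94,"mrf":51,"pq":92},{"tk":70,"wfv":10,"z":70,"zj":18},[36,86,92,88]],"n":[{"dt":47,"nwx":81,"p":80},[84,39,58],[83,63,0,70],91,{"ati":64,"c":3,"e":32,"mr":78,"xri":72},{"lut":3,"ox":19,"pss":66,"rq":10}],"u":[[4,56,90,97],[87,45,71,48,80]]}
Value at /ma/1/gi: 64

Answer: 64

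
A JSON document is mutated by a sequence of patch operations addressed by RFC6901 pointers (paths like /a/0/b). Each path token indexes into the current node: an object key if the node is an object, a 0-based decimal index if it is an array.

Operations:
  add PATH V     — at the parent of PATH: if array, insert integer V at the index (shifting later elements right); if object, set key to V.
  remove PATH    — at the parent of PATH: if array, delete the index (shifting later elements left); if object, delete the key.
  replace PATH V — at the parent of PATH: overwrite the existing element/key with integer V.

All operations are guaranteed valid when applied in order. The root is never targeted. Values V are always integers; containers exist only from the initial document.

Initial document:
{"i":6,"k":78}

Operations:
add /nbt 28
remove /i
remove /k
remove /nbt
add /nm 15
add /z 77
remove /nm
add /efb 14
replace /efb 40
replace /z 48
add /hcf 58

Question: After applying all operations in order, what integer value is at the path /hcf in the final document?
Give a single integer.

Answer: 58

Derivation:
After op 1 (add /nbt 28): {"i":6,"k":78,"nbt":28}
After op 2 (remove /i): {"k":78,"nbt":28}
After op 3 (remove /k): {"nbt":28}
After op 4 (remove /nbt): {}
After op 5 (add /nm 15): {"nm":15}
After op 6 (add /z 77): {"nm":15,"z":77}
After op 7 (remove /nm): {"z":77}
After op 8 (add /efb 14): {"efb":14,"z":77}
After op 9 (replace /efb 40): {"efb":40,"z":77}
After op 10 (replace /z 48): {"efb":40,"z":48}
After op 11 (add /hcf 58): {"efb":40,"hcf":58,"z":48}
Value at /hcf: 58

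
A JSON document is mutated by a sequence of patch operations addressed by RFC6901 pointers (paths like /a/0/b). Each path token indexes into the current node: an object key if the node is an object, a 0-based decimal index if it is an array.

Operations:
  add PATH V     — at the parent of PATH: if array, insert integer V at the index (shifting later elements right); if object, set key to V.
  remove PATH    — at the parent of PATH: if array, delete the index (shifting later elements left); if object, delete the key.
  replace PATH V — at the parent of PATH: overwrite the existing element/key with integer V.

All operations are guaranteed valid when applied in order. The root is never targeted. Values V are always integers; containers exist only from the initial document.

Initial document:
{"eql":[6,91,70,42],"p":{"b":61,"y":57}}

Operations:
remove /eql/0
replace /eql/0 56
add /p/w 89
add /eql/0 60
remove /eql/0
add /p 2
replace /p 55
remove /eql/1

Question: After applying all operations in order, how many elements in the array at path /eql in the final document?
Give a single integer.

Answer: 2

Derivation:
After op 1 (remove /eql/0): {"eql":[91,70,42],"p":{"b":61,"y":57}}
After op 2 (replace /eql/0 56): {"eql":[56,70,42],"p":{"b":61,"y":57}}
After op 3 (add /p/w 89): {"eql":[56,70,42],"p":{"b":61,"w":89,"y":57}}
After op 4 (add /eql/0 60): {"eql":[60,56,70,42],"p":{"b":61,"w":89,"y":57}}
After op 5 (remove /eql/0): {"eql":[56,70,42],"p":{"b":61,"w":89,"y":57}}
After op 6 (add /p 2): {"eql":[56,70,42],"p":2}
After op 7 (replace /p 55): {"eql":[56,70,42],"p":55}
After op 8 (remove /eql/1): {"eql":[56,42],"p":55}
Size at path /eql: 2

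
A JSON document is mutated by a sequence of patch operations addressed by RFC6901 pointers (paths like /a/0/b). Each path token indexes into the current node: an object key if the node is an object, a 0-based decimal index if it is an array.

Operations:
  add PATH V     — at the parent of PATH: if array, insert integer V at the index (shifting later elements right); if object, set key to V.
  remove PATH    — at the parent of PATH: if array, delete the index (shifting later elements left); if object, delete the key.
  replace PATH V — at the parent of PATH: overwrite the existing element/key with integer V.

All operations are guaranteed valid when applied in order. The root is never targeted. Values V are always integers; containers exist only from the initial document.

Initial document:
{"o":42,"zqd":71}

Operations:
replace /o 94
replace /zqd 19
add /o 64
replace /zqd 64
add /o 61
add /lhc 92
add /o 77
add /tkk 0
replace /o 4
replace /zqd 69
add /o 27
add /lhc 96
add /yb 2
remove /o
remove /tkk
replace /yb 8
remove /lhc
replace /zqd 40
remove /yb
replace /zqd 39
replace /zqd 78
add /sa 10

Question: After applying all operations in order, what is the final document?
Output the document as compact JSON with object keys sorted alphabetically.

After op 1 (replace /o 94): {"o":94,"zqd":71}
After op 2 (replace /zqd 19): {"o":94,"zqd":19}
After op 3 (add /o 64): {"o":64,"zqd":19}
After op 4 (replace /zqd 64): {"o":64,"zqd":64}
After op 5 (add /o 61): {"o":61,"zqd":64}
After op 6 (add /lhc 92): {"lhc":92,"o":61,"zqd":64}
After op 7 (add /o 77): {"lhc":92,"o":77,"zqd":64}
After op 8 (add /tkk 0): {"lhc":92,"o":77,"tkk":0,"zqd":64}
After op 9 (replace /o 4): {"lhc":92,"o":4,"tkk":0,"zqd":64}
After op 10 (replace /zqd 69): {"lhc":92,"o":4,"tkk":0,"zqd":69}
After op 11 (add /o 27): {"lhc":92,"o":27,"tkk":0,"zqd":69}
After op 12 (add /lhc 96): {"lhc":96,"o":27,"tkk":0,"zqd":69}
After op 13 (add /yb 2): {"lhc":96,"o":27,"tkk":0,"yb":2,"zqd":69}
After op 14 (remove /o): {"lhc":96,"tkk":0,"yb":2,"zqd":69}
After op 15 (remove /tkk): {"lhc":96,"yb":2,"zqd":69}
After op 16 (replace /yb 8): {"lhc":96,"yb":8,"zqd":69}
After op 17 (remove /lhc): {"yb":8,"zqd":69}
After op 18 (replace /zqd 40): {"yb":8,"zqd":40}
After op 19 (remove /yb): {"zqd":40}
After op 20 (replace /zqd 39): {"zqd":39}
After op 21 (replace /zqd 78): {"zqd":78}
After op 22 (add /sa 10): {"sa":10,"zqd":78}

Answer: {"sa":10,"zqd":78}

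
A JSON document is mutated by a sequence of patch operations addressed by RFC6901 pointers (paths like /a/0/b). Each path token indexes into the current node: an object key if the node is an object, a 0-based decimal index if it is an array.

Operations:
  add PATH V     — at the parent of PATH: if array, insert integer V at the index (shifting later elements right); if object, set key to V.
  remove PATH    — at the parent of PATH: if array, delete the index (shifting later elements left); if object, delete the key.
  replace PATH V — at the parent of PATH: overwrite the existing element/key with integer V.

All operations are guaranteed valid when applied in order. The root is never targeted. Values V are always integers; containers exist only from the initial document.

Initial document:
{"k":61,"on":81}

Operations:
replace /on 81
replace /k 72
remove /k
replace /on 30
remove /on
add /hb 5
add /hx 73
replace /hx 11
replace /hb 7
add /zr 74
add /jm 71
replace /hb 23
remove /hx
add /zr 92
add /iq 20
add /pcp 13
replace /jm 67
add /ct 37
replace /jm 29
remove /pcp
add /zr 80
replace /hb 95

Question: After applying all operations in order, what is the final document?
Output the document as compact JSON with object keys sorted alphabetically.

Answer: {"ct":37,"hb":95,"iq":20,"jm":29,"zr":80}

Derivation:
After op 1 (replace /on 81): {"k":61,"on":81}
After op 2 (replace /k 72): {"k":72,"on":81}
After op 3 (remove /k): {"on":81}
After op 4 (replace /on 30): {"on":30}
After op 5 (remove /on): {}
After op 6 (add /hb 5): {"hb":5}
After op 7 (add /hx 73): {"hb":5,"hx":73}
After op 8 (replace /hx 11): {"hb":5,"hx":11}
After op 9 (replace /hb 7): {"hb":7,"hx":11}
After op 10 (add /zr 74): {"hb":7,"hx":11,"zr":74}
After op 11 (add /jm 71): {"hb":7,"hx":11,"jm":71,"zr":74}
After op 12 (replace /hb 23): {"hb":23,"hx":11,"jm":71,"zr":74}
After op 13 (remove /hx): {"hb":23,"jm":71,"zr":74}
After op 14 (add /zr 92): {"hb":23,"jm":71,"zr":92}
After op 15 (add /iq 20): {"hb":23,"iq":20,"jm":71,"zr":92}
After op 16 (add /pcp 13): {"hb":23,"iq":20,"jm":71,"pcp":13,"zr":92}
After op 17 (replace /jm 67): {"hb":23,"iq":20,"jm":67,"pcp":13,"zr":92}
After op 18 (add /ct 37): {"ct":37,"hb":23,"iq":20,"jm":67,"pcp":13,"zr":92}
After op 19 (replace /jm 29): {"ct":37,"hb":23,"iq":20,"jm":29,"pcp":13,"zr":92}
After op 20 (remove /pcp): {"ct":37,"hb":23,"iq":20,"jm":29,"zr":92}
After op 21 (add /zr 80): {"ct":37,"hb":23,"iq":20,"jm":29,"zr":80}
After op 22 (replace /hb 95): {"ct":37,"hb":95,"iq":20,"jm":29,"zr":80}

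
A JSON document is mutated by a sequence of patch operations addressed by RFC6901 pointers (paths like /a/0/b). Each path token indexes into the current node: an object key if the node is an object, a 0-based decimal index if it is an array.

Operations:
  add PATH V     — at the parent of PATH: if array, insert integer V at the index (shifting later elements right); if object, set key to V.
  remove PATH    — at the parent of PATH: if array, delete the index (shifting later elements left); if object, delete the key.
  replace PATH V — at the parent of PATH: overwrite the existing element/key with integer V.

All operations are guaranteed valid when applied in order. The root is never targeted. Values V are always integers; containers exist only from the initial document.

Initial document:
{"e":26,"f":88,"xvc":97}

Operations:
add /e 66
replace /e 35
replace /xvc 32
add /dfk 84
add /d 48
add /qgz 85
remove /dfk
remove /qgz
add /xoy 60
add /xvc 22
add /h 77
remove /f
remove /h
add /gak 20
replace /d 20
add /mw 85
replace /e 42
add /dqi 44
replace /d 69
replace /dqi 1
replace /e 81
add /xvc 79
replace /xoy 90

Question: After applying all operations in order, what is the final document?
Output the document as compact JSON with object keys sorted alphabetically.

Answer: {"d":69,"dqi":1,"e":81,"gak":20,"mw":85,"xoy":90,"xvc":79}

Derivation:
After op 1 (add /e 66): {"e":66,"f":88,"xvc":97}
After op 2 (replace /e 35): {"e":35,"f":88,"xvc":97}
After op 3 (replace /xvc 32): {"e":35,"f":88,"xvc":32}
After op 4 (add /dfk 84): {"dfk":84,"e":35,"f":88,"xvc":32}
After op 5 (add /d 48): {"d":48,"dfk":84,"e":35,"f":88,"xvc":32}
After op 6 (add /qgz 85): {"d":48,"dfk":84,"e":35,"f":88,"qgz":85,"xvc":32}
After op 7 (remove /dfk): {"d":48,"e":35,"f":88,"qgz":85,"xvc":32}
After op 8 (remove /qgz): {"d":48,"e":35,"f":88,"xvc":32}
After op 9 (add /xoy 60): {"d":48,"e":35,"f":88,"xoy":60,"xvc":32}
After op 10 (add /xvc 22): {"d":48,"e":35,"f":88,"xoy":60,"xvc":22}
After op 11 (add /h 77): {"d":48,"e":35,"f":88,"h":77,"xoy":60,"xvc":22}
After op 12 (remove /f): {"d":48,"e":35,"h":77,"xoy":60,"xvc":22}
After op 13 (remove /h): {"d":48,"e":35,"xoy":60,"xvc":22}
After op 14 (add /gak 20): {"d":48,"e":35,"gak":20,"xoy":60,"xvc":22}
After op 15 (replace /d 20): {"d":20,"e":35,"gak":20,"xoy":60,"xvc":22}
After op 16 (add /mw 85): {"d":20,"e":35,"gak":20,"mw":85,"xoy":60,"xvc":22}
After op 17 (replace /e 42): {"d":20,"e":42,"gak":20,"mw":85,"xoy":60,"xvc":22}
After op 18 (add /dqi 44): {"d":20,"dqi":44,"e":42,"gak":20,"mw":85,"xoy":60,"xvc":22}
After op 19 (replace /d 69): {"d":69,"dqi":44,"e":42,"gak":20,"mw":85,"xoy":60,"xvc":22}
After op 20 (replace /dqi 1): {"d":69,"dqi":1,"e":42,"gak":20,"mw":85,"xoy":60,"xvc":22}
After op 21 (replace /e 81): {"d":69,"dqi":1,"e":81,"gak":20,"mw":85,"xoy":60,"xvc":22}
After op 22 (add /xvc 79): {"d":69,"dqi":1,"e":81,"gak":20,"mw":85,"xoy":60,"xvc":79}
After op 23 (replace /xoy 90): {"d":69,"dqi":1,"e":81,"gak":20,"mw":85,"xoy":90,"xvc":79}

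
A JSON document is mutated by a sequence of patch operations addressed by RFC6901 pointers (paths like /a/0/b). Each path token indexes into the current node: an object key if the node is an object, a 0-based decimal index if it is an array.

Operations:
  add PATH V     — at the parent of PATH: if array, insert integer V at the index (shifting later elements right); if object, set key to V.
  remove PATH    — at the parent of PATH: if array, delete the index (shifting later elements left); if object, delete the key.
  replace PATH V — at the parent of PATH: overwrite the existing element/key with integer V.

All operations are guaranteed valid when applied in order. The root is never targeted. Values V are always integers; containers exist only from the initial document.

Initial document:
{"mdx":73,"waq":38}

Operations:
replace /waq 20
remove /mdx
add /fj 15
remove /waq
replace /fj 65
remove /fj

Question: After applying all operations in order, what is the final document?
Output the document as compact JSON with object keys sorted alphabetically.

After op 1 (replace /waq 20): {"mdx":73,"waq":20}
After op 2 (remove /mdx): {"waq":20}
After op 3 (add /fj 15): {"fj":15,"waq":20}
After op 4 (remove /waq): {"fj":15}
After op 5 (replace /fj 65): {"fj":65}
After op 6 (remove /fj): {}

Answer: {}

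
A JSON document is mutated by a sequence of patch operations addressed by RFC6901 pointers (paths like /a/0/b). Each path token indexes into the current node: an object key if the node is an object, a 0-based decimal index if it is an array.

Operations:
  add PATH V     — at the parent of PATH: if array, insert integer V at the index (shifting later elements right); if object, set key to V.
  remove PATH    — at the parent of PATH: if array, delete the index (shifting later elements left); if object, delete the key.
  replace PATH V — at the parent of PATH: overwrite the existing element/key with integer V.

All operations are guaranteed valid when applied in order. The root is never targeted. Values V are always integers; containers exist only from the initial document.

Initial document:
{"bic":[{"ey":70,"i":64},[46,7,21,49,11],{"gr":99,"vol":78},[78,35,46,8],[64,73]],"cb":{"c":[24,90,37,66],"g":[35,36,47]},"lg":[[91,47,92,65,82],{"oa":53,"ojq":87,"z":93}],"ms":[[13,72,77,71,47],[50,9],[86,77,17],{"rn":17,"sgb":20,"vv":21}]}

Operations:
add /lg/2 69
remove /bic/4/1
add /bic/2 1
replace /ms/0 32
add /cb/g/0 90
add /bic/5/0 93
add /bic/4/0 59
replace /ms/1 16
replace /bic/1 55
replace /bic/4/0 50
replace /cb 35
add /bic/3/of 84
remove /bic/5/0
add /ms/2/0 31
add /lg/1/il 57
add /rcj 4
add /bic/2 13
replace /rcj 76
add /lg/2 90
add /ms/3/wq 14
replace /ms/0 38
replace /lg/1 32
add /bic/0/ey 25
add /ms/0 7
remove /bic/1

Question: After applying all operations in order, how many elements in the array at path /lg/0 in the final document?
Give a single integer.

Answer: 5

Derivation:
After op 1 (add /lg/2 69): {"bic":[{"ey":70,"i":64},[46,7,21,49,11],{"gr":99,"vol":78},[78,35,46,8],[64,73]],"cb":{"c":[24,90,37,66],"g":[35,36,47]},"lg":[[91,47,92,65,82],{"oa":53,"ojq":87,"z":93},69],"ms":[[13,72,77,71,47],[50,9],[86,77,17],{"rn":17,"sgb":20,"vv":21}]}
After op 2 (remove /bic/4/1): {"bic":[{"ey":70,"i":64},[46,7,21,49,11],{"gr":99,"vol":78},[78,35,46,8],[64]],"cb":{"c":[24,90,37,66],"g":[35,36,47]},"lg":[[91,47,92,65,82],{"oa":53,"ojq":87,"z":93},69],"ms":[[13,72,77,71,47],[50,9],[86,77,17],{"rn":17,"sgb":20,"vv":21}]}
After op 3 (add /bic/2 1): {"bic":[{"ey":70,"i":64},[46,7,21,49,11],1,{"gr":99,"vol":78},[78,35,46,8],[64]],"cb":{"c":[24,90,37,66],"g":[35,36,47]},"lg":[[91,47,92,65,82],{"oa":53,"ojq":87,"z":93},69],"ms":[[13,72,77,71,47],[50,9],[86,77,17],{"rn":17,"sgb":20,"vv":21}]}
After op 4 (replace /ms/0 32): {"bic":[{"ey":70,"i":64},[46,7,21,49,11],1,{"gr":99,"vol":78},[78,35,46,8],[64]],"cb":{"c":[24,90,37,66],"g":[35,36,47]},"lg":[[91,47,92,65,82],{"oa":53,"ojq":87,"z":93},69],"ms":[32,[50,9],[86,77,17],{"rn":17,"sgb":20,"vv":21}]}
After op 5 (add /cb/g/0 90): {"bic":[{"ey":70,"i":64},[46,7,21,49,11],1,{"gr":99,"vol":78},[78,35,46,8],[64]],"cb":{"c":[24,90,37,66],"g":[90,35,36,47]},"lg":[[91,47,92,65,82],{"oa":53,"ojq":87,"z":93},69],"ms":[32,[50,9],[86,77,17],{"rn":17,"sgb":20,"vv":21}]}
After op 6 (add /bic/5/0 93): {"bic":[{"ey":70,"i":64},[46,7,21,49,11],1,{"gr":99,"vol":78},[78,35,46,8],[93,64]],"cb":{"c":[24,90,37,66],"g":[90,35,36,47]},"lg":[[91,47,92,65,82],{"oa":53,"ojq":87,"z":93},69],"ms":[32,[50,9],[86,77,17],{"rn":17,"sgb":20,"vv":21}]}
After op 7 (add /bic/4/0 59): {"bic":[{"ey":70,"i":64},[46,7,21,49,11],1,{"gr":99,"vol":78},[59,78,35,46,8],[93,64]],"cb":{"c":[24,90,37,66],"g":[90,35,36,47]},"lg":[[91,47,92,65,82],{"oa":53,"ojq":87,"z":93},69],"ms":[32,[50,9],[86,77,17],{"rn":17,"sgb":20,"vv":21}]}
After op 8 (replace /ms/1 16): {"bic":[{"ey":70,"i":64},[46,7,21,49,11],1,{"gr":99,"vol":78},[59,78,35,46,8],[93,64]],"cb":{"c":[24,90,37,66],"g":[90,35,36,47]},"lg":[[91,47,92,65,82],{"oa":53,"ojq":87,"z":93},69],"ms":[32,16,[86,77,17],{"rn":17,"sgb":20,"vv":21}]}
After op 9 (replace /bic/1 55): {"bic":[{"ey":70,"i":64},55,1,{"gr":99,"vol":78},[59,78,35,46,8],[93,64]],"cb":{"c":[24,90,37,66],"g":[90,35,36,47]},"lg":[[91,47,92,65,82],{"oa":53,"ojq":87,"z":93},69],"ms":[32,16,[86,77,17],{"rn":17,"sgb":20,"vv":21}]}
After op 10 (replace /bic/4/0 50): {"bic":[{"ey":70,"i":64},55,1,{"gr":99,"vol":78},[50,78,35,46,8],[93,64]],"cb":{"c":[24,90,37,66],"g":[90,35,36,47]},"lg":[[91,47,92,65,82],{"oa":53,"ojq":87,"z":93},69],"ms":[32,16,[86,77,17],{"rn":17,"sgb":20,"vv":21}]}
After op 11 (replace /cb 35): {"bic":[{"ey":70,"i":64},55,1,{"gr":99,"vol":78},[50,78,35,46,8],[93,64]],"cb":35,"lg":[[91,47,92,65,82],{"oa":53,"ojq":87,"z":93},69],"ms":[32,16,[86,77,17],{"rn":17,"sgb":20,"vv":21}]}
After op 12 (add /bic/3/of 84): {"bic":[{"ey":70,"i":64},55,1,{"gr":99,"of":84,"vol":78},[50,78,35,46,8],[93,64]],"cb":35,"lg":[[91,47,92,65,82],{"oa":53,"ojq":87,"z":93},69],"ms":[32,16,[86,77,17],{"rn":17,"sgb":20,"vv":21}]}
After op 13 (remove /bic/5/0): {"bic":[{"ey":70,"i":64},55,1,{"gr":99,"of":84,"vol":78},[50,78,35,46,8],[64]],"cb":35,"lg":[[91,47,92,65,82],{"oa":53,"ojq":87,"z":93},69],"ms":[32,16,[86,77,17],{"rn":17,"sgb":20,"vv":21}]}
After op 14 (add /ms/2/0 31): {"bic":[{"ey":70,"i":64},55,1,{"gr":99,"of":84,"vol":78},[50,78,35,46,8],[64]],"cb":35,"lg":[[91,47,92,65,82],{"oa":53,"ojq":87,"z":93},69],"ms":[32,16,[31,86,77,17],{"rn":17,"sgb":20,"vv":21}]}
After op 15 (add /lg/1/il 57): {"bic":[{"ey":70,"i":64},55,1,{"gr":99,"of":84,"vol":78},[50,78,35,46,8],[64]],"cb":35,"lg":[[91,47,92,65,82],{"il":57,"oa":53,"ojq":87,"z":93},69],"ms":[32,16,[31,86,77,17],{"rn":17,"sgb":20,"vv":21}]}
After op 16 (add /rcj 4): {"bic":[{"ey":70,"i":64},55,1,{"gr":99,"of":84,"vol":78},[50,78,35,46,8],[64]],"cb":35,"lg":[[91,47,92,65,82],{"il":57,"oa":53,"ojq":87,"z":93},69],"ms":[32,16,[31,86,77,17],{"rn":17,"sgb":20,"vv":21}],"rcj":4}
After op 17 (add /bic/2 13): {"bic":[{"ey":70,"i":64},55,13,1,{"gr":99,"of":84,"vol":78},[50,78,35,46,8],[64]],"cb":35,"lg":[[91,47,92,65,82],{"il":57,"oa":53,"ojq":87,"z":93},69],"ms":[32,16,[31,86,77,17],{"rn":17,"sgb":20,"vv":21}],"rcj":4}
After op 18 (replace /rcj 76): {"bic":[{"ey":70,"i":64},55,13,1,{"gr":99,"of":84,"vol":78},[50,78,35,46,8],[64]],"cb":35,"lg":[[91,47,92,65,82],{"il":57,"oa":53,"ojq":87,"z":93},69],"ms":[32,16,[31,86,77,17],{"rn":17,"sgb":20,"vv":21}],"rcj":76}
After op 19 (add /lg/2 90): {"bic":[{"ey":70,"i":64},55,13,1,{"gr":99,"of":84,"vol":78},[50,78,35,46,8],[64]],"cb":35,"lg":[[91,47,92,65,82],{"il":57,"oa":53,"ojq":87,"z":93},90,69],"ms":[32,16,[31,86,77,17],{"rn":17,"sgb":20,"vv":21}],"rcj":76}
After op 20 (add /ms/3/wq 14): {"bic":[{"ey":70,"i":64},55,13,1,{"gr":99,"of":84,"vol":78},[50,78,35,46,8],[64]],"cb":35,"lg":[[91,47,92,65,82],{"il":57,"oa":53,"ojq":87,"z":93},90,69],"ms":[32,16,[31,86,77,17],{"rn":17,"sgb":20,"vv":21,"wq":14}],"rcj":76}
After op 21 (replace /ms/0 38): {"bic":[{"ey":70,"i":64},55,13,1,{"gr":99,"of":84,"vol":78},[50,78,35,46,8],[64]],"cb":35,"lg":[[91,47,92,65,82],{"il":57,"oa":53,"ojq":87,"z":93},90,69],"ms":[38,16,[31,86,77,17],{"rn":17,"sgb":20,"vv":21,"wq":14}],"rcj":76}
After op 22 (replace /lg/1 32): {"bic":[{"ey":70,"i":64},55,13,1,{"gr":99,"of":84,"vol":78},[50,78,35,46,8],[64]],"cb":35,"lg":[[91,47,92,65,82],32,90,69],"ms":[38,16,[31,86,77,17],{"rn":17,"sgb":20,"vv":21,"wq":14}],"rcj":76}
After op 23 (add /bic/0/ey 25): {"bic":[{"ey":25,"i":64},55,13,1,{"gr":99,"of":84,"vol":78},[50,78,35,46,8],[64]],"cb":35,"lg":[[91,47,92,65,82],32,90,69],"ms":[38,16,[31,86,77,17],{"rn":17,"sgb":20,"vv":21,"wq":14}],"rcj":76}
After op 24 (add /ms/0 7): {"bic":[{"ey":25,"i":64},55,13,1,{"gr":99,"of":84,"vol":78},[50,78,35,46,8],[64]],"cb":35,"lg":[[91,47,92,65,82],32,90,69],"ms":[7,38,16,[31,86,77,17],{"rn":17,"sgb":20,"vv":21,"wq":14}],"rcj":76}
After op 25 (remove /bic/1): {"bic":[{"ey":25,"i":64},13,1,{"gr":99,"of":84,"vol":78},[50,78,35,46,8],[64]],"cb":35,"lg":[[91,47,92,65,82],32,90,69],"ms":[7,38,16,[31,86,77,17],{"rn":17,"sgb":20,"vv":21,"wq":14}],"rcj":76}
Size at path /lg/0: 5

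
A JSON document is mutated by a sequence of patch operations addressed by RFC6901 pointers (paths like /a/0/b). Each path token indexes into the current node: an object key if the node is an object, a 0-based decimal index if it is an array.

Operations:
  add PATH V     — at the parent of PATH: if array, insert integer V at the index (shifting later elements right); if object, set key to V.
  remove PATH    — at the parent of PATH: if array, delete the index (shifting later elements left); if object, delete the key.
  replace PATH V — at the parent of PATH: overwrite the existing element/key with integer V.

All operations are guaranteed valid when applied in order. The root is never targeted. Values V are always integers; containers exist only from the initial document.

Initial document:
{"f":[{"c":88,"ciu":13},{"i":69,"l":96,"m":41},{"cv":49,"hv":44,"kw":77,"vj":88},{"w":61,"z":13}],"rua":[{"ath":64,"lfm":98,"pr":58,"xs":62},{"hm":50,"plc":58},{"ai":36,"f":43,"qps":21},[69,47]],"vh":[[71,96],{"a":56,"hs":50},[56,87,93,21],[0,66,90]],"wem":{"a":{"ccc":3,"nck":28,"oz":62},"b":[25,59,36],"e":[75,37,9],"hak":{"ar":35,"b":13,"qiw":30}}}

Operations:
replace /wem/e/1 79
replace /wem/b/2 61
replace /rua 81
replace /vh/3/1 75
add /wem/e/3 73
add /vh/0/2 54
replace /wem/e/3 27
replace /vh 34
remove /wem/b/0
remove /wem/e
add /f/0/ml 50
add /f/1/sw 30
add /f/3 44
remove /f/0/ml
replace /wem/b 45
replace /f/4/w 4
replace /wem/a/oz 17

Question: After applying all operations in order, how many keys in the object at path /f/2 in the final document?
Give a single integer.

After op 1 (replace /wem/e/1 79): {"f":[{"c":88,"ciu":13},{"i":69,"l":96,"m":41},{"cv":49,"hv":44,"kw":77,"vj":88},{"w":61,"z":13}],"rua":[{"ath":64,"lfm":98,"pr":58,"xs":62},{"hm":50,"plc":58},{"ai":36,"f":43,"qps":21},[69,47]],"vh":[[71,96],{"a":56,"hs":50},[56,87,93,21],[0,66,90]],"wem":{"a":{"ccc":3,"nck":28,"oz":62},"b":[25,59,36],"e":[75,79,9],"hak":{"ar":35,"b":13,"qiw":30}}}
After op 2 (replace /wem/b/2 61): {"f":[{"c":88,"ciu":13},{"i":69,"l":96,"m":41},{"cv":49,"hv":44,"kw":77,"vj":88},{"w":61,"z":13}],"rua":[{"ath":64,"lfm":98,"pr":58,"xs":62},{"hm":50,"plc":58},{"ai":36,"f":43,"qps":21},[69,47]],"vh":[[71,96],{"a":56,"hs":50},[56,87,93,21],[0,66,90]],"wem":{"a":{"ccc":3,"nck":28,"oz":62},"b":[25,59,61],"e":[75,79,9],"hak":{"ar":35,"b":13,"qiw":30}}}
After op 3 (replace /rua 81): {"f":[{"c":88,"ciu":13},{"i":69,"l":96,"m":41},{"cv":49,"hv":44,"kw":77,"vj":88},{"w":61,"z":13}],"rua":81,"vh":[[71,96],{"a":56,"hs":50},[56,87,93,21],[0,66,90]],"wem":{"a":{"ccc":3,"nck":28,"oz":62},"b":[25,59,61],"e":[75,79,9],"hak":{"ar":35,"b":13,"qiw":30}}}
After op 4 (replace /vh/3/1 75): {"f":[{"c":88,"ciu":13},{"i":69,"l":96,"m":41},{"cv":49,"hv":44,"kw":77,"vj":88},{"w":61,"z":13}],"rua":81,"vh":[[71,96],{"a":56,"hs":50},[56,87,93,21],[0,75,90]],"wem":{"a":{"ccc":3,"nck":28,"oz":62},"b":[25,59,61],"e":[75,79,9],"hak":{"ar":35,"b":13,"qiw":30}}}
After op 5 (add /wem/e/3 73): {"f":[{"c":88,"ciu":13},{"i":69,"l":96,"m":41},{"cv":49,"hv":44,"kw":77,"vj":88},{"w":61,"z":13}],"rua":81,"vh":[[71,96],{"a":56,"hs":50},[56,87,93,21],[0,75,90]],"wem":{"a":{"ccc":3,"nck":28,"oz":62},"b":[25,59,61],"e":[75,79,9,73],"hak":{"ar":35,"b":13,"qiw":30}}}
After op 6 (add /vh/0/2 54): {"f":[{"c":88,"ciu":13},{"i":69,"l":96,"m":41},{"cv":49,"hv":44,"kw":77,"vj":88},{"w":61,"z":13}],"rua":81,"vh":[[71,96,54],{"a":56,"hs":50},[56,87,93,21],[0,75,90]],"wem":{"a":{"ccc":3,"nck":28,"oz":62},"b":[25,59,61],"e":[75,79,9,73],"hak":{"ar":35,"b":13,"qiw":30}}}
After op 7 (replace /wem/e/3 27): {"f":[{"c":88,"ciu":13},{"i":69,"l":96,"m":41},{"cv":49,"hv":44,"kw":77,"vj":88},{"w":61,"z":13}],"rua":81,"vh":[[71,96,54],{"a":56,"hs":50},[56,87,93,21],[0,75,90]],"wem":{"a":{"ccc":3,"nck":28,"oz":62},"b":[25,59,61],"e":[75,79,9,27],"hak":{"ar":35,"b":13,"qiw":30}}}
After op 8 (replace /vh 34): {"f":[{"c":88,"ciu":13},{"i":69,"l":96,"m":41},{"cv":49,"hv":44,"kw":77,"vj":88},{"w":61,"z":13}],"rua":81,"vh":34,"wem":{"a":{"ccc":3,"nck":28,"oz":62},"b":[25,59,61],"e":[75,79,9,27],"hak":{"ar":35,"b":13,"qiw":30}}}
After op 9 (remove /wem/b/0): {"f":[{"c":88,"ciu":13},{"i":69,"l":96,"m":41},{"cv":49,"hv":44,"kw":77,"vj":88},{"w":61,"z":13}],"rua":81,"vh":34,"wem":{"a":{"ccc":3,"nck":28,"oz":62},"b":[59,61],"e":[75,79,9,27],"hak":{"ar":35,"b":13,"qiw":30}}}
After op 10 (remove /wem/e): {"f":[{"c":88,"ciu":13},{"i":69,"l":96,"m":41},{"cv":49,"hv":44,"kw":77,"vj":88},{"w":61,"z":13}],"rua":81,"vh":34,"wem":{"a":{"ccc":3,"nck":28,"oz":62},"b":[59,61],"hak":{"ar":35,"b":13,"qiw":30}}}
After op 11 (add /f/0/ml 50): {"f":[{"c":88,"ciu":13,"ml":50},{"i":69,"l":96,"m":41},{"cv":49,"hv":44,"kw":77,"vj":88},{"w":61,"z":13}],"rua":81,"vh":34,"wem":{"a":{"ccc":3,"nck":28,"oz":62},"b":[59,61],"hak":{"ar":35,"b":13,"qiw":30}}}
After op 12 (add /f/1/sw 30): {"f":[{"c":88,"ciu":13,"ml":50},{"i":69,"l":96,"m":41,"sw":30},{"cv":49,"hv":44,"kw":77,"vj":88},{"w":61,"z":13}],"rua":81,"vh":34,"wem":{"a":{"ccc":3,"nck":28,"oz":62},"b":[59,61],"hak":{"ar":35,"b":13,"qiw":30}}}
After op 13 (add /f/3 44): {"f":[{"c":88,"ciu":13,"ml":50},{"i":69,"l":96,"m":41,"sw":30},{"cv":49,"hv":44,"kw":77,"vj":88},44,{"w":61,"z":13}],"rua":81,"vh":34,"wem":{"a":{"ccc":3,"nck":28,"oz":62},"b":[59,61],"hak":{"ar":35,"b":13,"qiw":30}}}
After op 14 (remove /f/0/ml): {"f":[{"c":88,"ciu":13},{"i":69,"l":96,"m":41,"sw":30},{"cv":49,"hv":44,"kw":77,"vj":88},44,{"w":61,"z":13}],"rua":81,"vh":34,"wem":{"a":{"ccc":3,"nck":28,"oz":62},"b":[59,61],"hak":{"ar":35,"b":13,"qiw":30}}}
After op 15 (replace /wem/b 45): {"f":[{"c":88,"ciu":13},{"i":69,"l":96,"m":41,"sw":30},{"cv":49,"hv":44,"kw":77,"vj":88},44,{"w":61,"z":13}],"rua":81,"vh":34,"wem":{"a":{"ccc":3,"nck":28,"oz":62},"b":45,"hak":{"ar":35,"b":13,"qiw":30}}}
After op 16 (replace /f/4/w 4): {"f":[{"c":88,"ciu":13},{"i":69,"l":96,"m":41,"sw":30},{"cv":49,"hv":44,"kw":77,"vj":88},44,{"w":4,"z":13}],"rua":81,"vh":34,"wem":{"a":{"ccc":3,"nck":28,"oz":62},"b":45,"hak":{"ar":35,"b":13,"qiw":30}}}
After op 17 (replace /wem/a/oz 17): {"f":[{"c":88,"ciu":13},{"i":69,"l":96,"m":41,"sw":30},{"cv":49,"hv":44,"kw":77,"vj":88},44,{"w":4,"z":13}],"rua":81,"vh":34,"wem":{"a":{"ccc":3,"nck":28,"oz":17},"b":45,"hak":{"ar":35,"b":13,"qiw":30}}}
Size at path /f/2: 4

Answer: 4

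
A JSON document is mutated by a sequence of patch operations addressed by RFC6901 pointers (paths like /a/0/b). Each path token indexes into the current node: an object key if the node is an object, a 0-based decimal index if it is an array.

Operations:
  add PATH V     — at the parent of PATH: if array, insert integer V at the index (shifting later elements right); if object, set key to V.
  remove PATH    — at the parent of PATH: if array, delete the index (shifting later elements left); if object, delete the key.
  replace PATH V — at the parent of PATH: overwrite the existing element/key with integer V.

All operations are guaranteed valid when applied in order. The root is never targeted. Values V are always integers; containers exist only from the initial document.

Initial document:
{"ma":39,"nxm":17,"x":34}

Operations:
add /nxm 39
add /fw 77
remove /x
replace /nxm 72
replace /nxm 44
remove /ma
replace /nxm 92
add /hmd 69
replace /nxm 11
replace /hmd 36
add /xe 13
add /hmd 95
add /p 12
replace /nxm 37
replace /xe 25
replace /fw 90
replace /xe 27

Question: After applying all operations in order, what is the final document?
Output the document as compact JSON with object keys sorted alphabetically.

After op 1 (add /nxm 39): {"ma":39,"nxm":39,"x":34}
After op 2 (add /fw 77): {"fw":77,"ma":39,"nxm":39,"x":34}
After op 3 (remove /x): {"fw":77,"ma":39,"nxm":39}
After op 4 (replace /nxm 72): {"fw":77,"ma":39,"nxm":72}
After op 5 (replace /nxm 44): {"fw":77,"ma":39,"nxm":44}
After op 6 (remove /ma): {"fw":77,"nxm":44}
After op 7 (replace /nxm 92): {"fw":77,"nxm":92}
After op 8 (add /hmd 69): {"fw":77,"hmd":69,"nxm":92}
After op 9 (replace /nxm 11): {"fw":77,"hmd":69,"nxm":11}
After op 10 (replace /hmd 36): {"fw":77,"hmd":36,"nxm":11}
After op 11 (add /xe 13): {"fw":77,"hmd":36,"nxm":11,"xe":13}
After op 12 (add /hmd 95): {"fw":77,"hmd":95,"nxm":11,"xe":13}
After op 13 (add /p 12): {"fw":77,"hmd":95,"nxm":11,"p":12,"xe":13}
After op 14 (replace /nxm 37): {"fw":77,"hmd":95,"nxm":37,"p":12,"xe":13}
After op 15 (replace /xe 25): {"fw":77,"hmd":95,"nxm":37,"p":12,"xe":25}
After op 16 (replace /fw 90): {"fw":90,"hmd":95,"nxm":37,"p":12,"xe":25}
After op 17 (replace /xe 27): {"fw":90,"hmd":95,"nxm":37,"p":12,"xe":27}

Answer: {"fw":90,"hmd":95,"nxm":37,"p":12,"xe":27}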